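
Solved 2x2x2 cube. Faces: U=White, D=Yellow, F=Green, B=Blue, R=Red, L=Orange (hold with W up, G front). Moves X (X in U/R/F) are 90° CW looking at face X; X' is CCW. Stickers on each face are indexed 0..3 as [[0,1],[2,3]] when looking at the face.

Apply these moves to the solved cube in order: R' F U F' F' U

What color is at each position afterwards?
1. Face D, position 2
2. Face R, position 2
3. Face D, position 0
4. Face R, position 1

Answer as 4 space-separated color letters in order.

Answer: Y G B Y

Derivation:
After move 1 (R'): R=RRRR U=WBWB F=GWGW D=YGYG B=YBYB
After move 2 (F): F=GGWW U=WBOO R=WRBR D=RRYG L=OYOG
After move 3 (U): U=OWOB F=WRWW R=YBBR B=OYYB L=GGOG
After move 4 (F'): F=RWWW U=OWYB R=RBRR D=GGYG L=GBOO
After move 5 (F'): F=WWRW U=OWRR R=GBGR D=BOYG L=GBOY
After move 6 (U): U=RORW F=GBRW R=OYGR B=GBYB L=WWOY
Query 1: D[2] = Y
Query 2: R[2] = G
Query 3: D[0] = B
Query 4: R[1] = Y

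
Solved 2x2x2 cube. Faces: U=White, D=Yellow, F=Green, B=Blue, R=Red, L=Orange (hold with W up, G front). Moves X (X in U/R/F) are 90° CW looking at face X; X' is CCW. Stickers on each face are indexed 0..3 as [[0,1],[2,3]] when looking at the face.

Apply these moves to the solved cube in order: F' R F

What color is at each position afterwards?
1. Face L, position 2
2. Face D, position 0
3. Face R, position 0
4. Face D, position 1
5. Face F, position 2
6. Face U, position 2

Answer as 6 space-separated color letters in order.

After move 1 (F'): F=GGGG U=WWRR R=YRYR D=OOYY L=OWOW
After move 2 (R): R=YYRR U=WGRG F=GOGY D=OBYB B=RBWB
After move 3 (F): F=GGYO U=WGWW R=RYGR D=RYYB L=OOOB
Query 1: L[2] = O
Query 2: D[0] = R
Query 3: R[0] = R
Query 4: D[1] = Y
Query 5: F[2] = Y
Query 6: U[2] = W

Answer: O R R Y Y W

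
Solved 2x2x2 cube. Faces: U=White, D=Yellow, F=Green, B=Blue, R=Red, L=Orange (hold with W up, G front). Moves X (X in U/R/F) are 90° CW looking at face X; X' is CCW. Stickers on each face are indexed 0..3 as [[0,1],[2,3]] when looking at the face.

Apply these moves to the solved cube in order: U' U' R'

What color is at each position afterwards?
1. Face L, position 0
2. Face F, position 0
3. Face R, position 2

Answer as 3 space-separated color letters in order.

After move 1 (U'): U=WWWW F=OOGG R=GGRR B=RRBB L=BBOO
After move 2 (U'): U=WWWW F=BBGG R=OORR B=GGBB L=RROO
After move 3 (R'): R=OROR U=WBWG F=BWGW D=YBYG B=YGYB
Query 1: L[0] = R
Query 2: F[0] = B
Query 3: R[2] = O

Answer: R B O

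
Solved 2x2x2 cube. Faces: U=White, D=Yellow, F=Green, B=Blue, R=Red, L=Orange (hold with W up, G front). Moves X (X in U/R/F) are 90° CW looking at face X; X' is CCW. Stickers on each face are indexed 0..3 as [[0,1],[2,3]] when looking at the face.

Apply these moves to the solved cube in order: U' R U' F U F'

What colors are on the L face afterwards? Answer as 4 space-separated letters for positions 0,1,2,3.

Answer: G G O R

Derivation:
After move 1 (U'): U=WWWW F=OOGG R=GGRR B=RRBB L=BBOO
After move 2 (R): R=RGRG U=WOWG F=OYGY D=YBYR B=WRWB
After move 3 (U'): U=OGWW F=BBGY R=OYRG B=RGWB L=WROO
After move 4 (F): F=GBYB U=OGOR R=WYWG D=ROYR L=WYOB
After move 5 (U): U=OORG F=WYYB R=RGWG B=WYWB L=GBOB
After move 6 (F'): F=YBWY U=OORW R=OGRG D=BBYR L=GGOR
Query: L face = GGOR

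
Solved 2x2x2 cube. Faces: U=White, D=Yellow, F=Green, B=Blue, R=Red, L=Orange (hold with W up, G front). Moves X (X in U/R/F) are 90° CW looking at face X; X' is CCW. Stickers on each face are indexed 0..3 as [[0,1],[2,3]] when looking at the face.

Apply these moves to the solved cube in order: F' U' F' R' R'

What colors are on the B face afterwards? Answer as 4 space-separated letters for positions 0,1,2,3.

Answer: G R G B

Derivation:
After move 1 (F'): F=GGGG U=WWRR R=YRYR D=OOYY L=OWOW
After move 2 (U'): U=WRWR F=OWGG R=GGYR B=YRBB L=BBOW
After move 3 (F'): F=WGOG U=WRGY R=OGOR D=BWYY L=BROW
After move 4 (R'): R=GROO U=WBGY F=WROY D=BGYG B=YRWB
After move 5 (R'): R=ROGO U=WWGY F=WBOY D=BRYY B=GRGB
Query: B face = GRGB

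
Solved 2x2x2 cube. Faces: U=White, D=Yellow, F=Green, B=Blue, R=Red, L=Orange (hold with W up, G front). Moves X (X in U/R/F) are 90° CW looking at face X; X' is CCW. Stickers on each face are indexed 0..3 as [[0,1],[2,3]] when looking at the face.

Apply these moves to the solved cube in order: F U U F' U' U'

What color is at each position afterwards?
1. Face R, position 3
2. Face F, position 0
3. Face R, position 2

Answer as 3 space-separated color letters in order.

After move 1 (F): F=GGGG U=WWOO R=WRWR D=RRYY L=OYOY
After move 2 (U): U=OWOW F=WRGG R=BBWR B=OYBB L=GGOY
After move 3 (U): U=OOWW F=BBGG R=OYWR B=GGBB L=WROY
After move 4 (F'): F=BGBG U=OOOW R=RYRR D=RYYY L=WWOW
After move 5 (U'): U=OWOO F=WWBG R=BGRR B=RYBB L=GGOW
After move 6 (U'): U=WOOO F=GGBG R=WWRR B=BGBB L=RYOW
Query 1: R[3] = R
Query 2: F[0] = G
Query 3: R[2] = R

Answer: R G R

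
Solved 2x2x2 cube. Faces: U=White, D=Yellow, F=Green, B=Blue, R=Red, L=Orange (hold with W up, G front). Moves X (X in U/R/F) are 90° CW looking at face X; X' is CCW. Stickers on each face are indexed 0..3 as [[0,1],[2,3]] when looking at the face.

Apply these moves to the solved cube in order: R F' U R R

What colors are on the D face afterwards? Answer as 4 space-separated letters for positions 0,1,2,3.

Answer: O W Y G

Derivation:
After move 1 (R): R=RRRR U=WGWG F=GYGY D=YBYB B=WBWB
After move 2 (F'): F=YYGG U=WGRR R=BRYR D=OOYB L=OGOW
After move 3 (U): U=RWRG F=BRGG R=WBYR B=OGWB L=YYOW
After move 4 (R): R=YWRB U=RRRG F=BOGB D=OWYO B=GGWB
After move 5 (R): R=RYBW U=RORB F=BWGO D=OWYG B=GGRB
Query: D face = OWYG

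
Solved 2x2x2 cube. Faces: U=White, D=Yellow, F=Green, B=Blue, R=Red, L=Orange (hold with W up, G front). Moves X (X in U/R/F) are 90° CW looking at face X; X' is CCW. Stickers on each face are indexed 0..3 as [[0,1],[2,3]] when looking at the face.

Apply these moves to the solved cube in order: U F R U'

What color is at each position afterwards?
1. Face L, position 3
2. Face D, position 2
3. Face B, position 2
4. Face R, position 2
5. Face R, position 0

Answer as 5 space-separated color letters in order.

Answer: Y Y W R G

Derivation:
After move 1 (U): U=WWWW F=RRGG R=BBRR B=OOBB L=GGOO
After move 2 (F): F=GRGR U=WWOG R=WBWR D=RBYY L=GYOY
After move 3 (R): R=WWRB U=WROR F=GBGY D=RBYO B=GOWB
After move 4 (U'): U=RRWO F=GYGY R=GBRB B=WWWB L=GOOY
Query 1: L[3] = Y
Query 2: D[2] = Y
Query 3: B[2] = W
Query 4: R[2] = R
Query 5: R[0] = G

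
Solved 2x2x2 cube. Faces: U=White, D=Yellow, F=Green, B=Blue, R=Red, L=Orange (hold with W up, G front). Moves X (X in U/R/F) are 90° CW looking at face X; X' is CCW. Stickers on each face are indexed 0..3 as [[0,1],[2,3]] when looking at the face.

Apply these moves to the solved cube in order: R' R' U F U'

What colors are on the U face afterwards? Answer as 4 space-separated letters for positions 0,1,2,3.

Answer: W B W O

Derivation:
After move 1 (R'): R=RRRR U=WBWB F=GWGW D=YGYG B=YBYB
After move 2 (R'): R=RRRR U=WYWY F=GBGB D=YWYW B=GBGB
After move 3 (U): U=WWYY F=RRGB R=GBRR B=OOGB L=GBOO
After move 4 (F): F=GRBR U=WWOB R=YBYR D=RGYW L=GYOW
After move 5 (U'): U=WBWO F=GYBR R=GRYR B=YBGB L=OOOW
Query: U face = WBWO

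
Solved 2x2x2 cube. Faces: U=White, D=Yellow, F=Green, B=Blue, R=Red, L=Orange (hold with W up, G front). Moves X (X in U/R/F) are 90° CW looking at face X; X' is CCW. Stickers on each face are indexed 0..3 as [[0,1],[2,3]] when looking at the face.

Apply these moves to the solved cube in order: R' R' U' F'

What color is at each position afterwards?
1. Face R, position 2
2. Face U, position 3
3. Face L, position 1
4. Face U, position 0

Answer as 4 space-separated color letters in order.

After move 1 (R'): R=RRRR U=WBWB F=GWGW D=YGYG B=YBYB
After move 2 (R'): R=RRRR U=WYWY F=GBGB D=YWYW B=GBGB
After move 3 (U'): U=YYWW F=OOGB R=GBRR B=RRGB L=GBOO
After move 4 (F'): F=OBOG U=YYGR R=WBYR D=BOYW L=GWOW
Query 1: R[2] = Y
Query 2: U[3] = R
Query 3: L[1] = W
Query 4: U[0] = Y

Answer: Y R W Y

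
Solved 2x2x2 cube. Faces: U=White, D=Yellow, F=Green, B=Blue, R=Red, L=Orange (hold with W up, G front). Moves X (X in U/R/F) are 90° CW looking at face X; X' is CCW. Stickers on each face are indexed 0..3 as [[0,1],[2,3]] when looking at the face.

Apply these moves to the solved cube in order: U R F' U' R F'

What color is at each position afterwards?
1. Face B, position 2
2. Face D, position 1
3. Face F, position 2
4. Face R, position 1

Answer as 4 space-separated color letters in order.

After move 1 (U): U=WWWW F=RRGG R=BBRR B=OOBB L=GGOO
After move 2 (R): R=RBRB U=WRWG F=RYGY D=YBYO B=WOWB
After move 3 (F'): F=YYRG U=WRRR R=BBYB D=GOYO L=GGOW
After move 4 (U'): U=RRWR F=GGRG R=YYYB B=BBWB L=WOOW
After move 5 (R): R=YYBY U=RGWG F=GORO D=GWYB B=RBRB
After move 6 (F'): F=OOGR U=RGYB R=WYGY D=OWYB L=WGOW
Query 1: B[2] = R
Query 2: D[1] = W
Query 3: F[2] = G
Query 4: R[1] = Y

Answer: R W G Y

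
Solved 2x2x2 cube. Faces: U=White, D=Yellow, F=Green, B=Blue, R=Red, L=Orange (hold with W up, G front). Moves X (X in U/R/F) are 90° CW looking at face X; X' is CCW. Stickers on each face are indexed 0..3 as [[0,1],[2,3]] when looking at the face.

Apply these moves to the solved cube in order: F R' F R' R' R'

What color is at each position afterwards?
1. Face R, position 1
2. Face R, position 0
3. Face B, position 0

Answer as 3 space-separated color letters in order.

After move 1 (F): F=GGGG U=WWOO R=WRWR D=RRYY L=OYOY
After move 2 (R'): R=RRWW U=WBOB F=GWGO D=RGYG B=YBRB
After move 3 (F): F=GGOW U=WBYY R=ORBW D=WRYG L=OROG
After move 4 (R'): R=RWOB U=WRYY F=GBOY D=WGYW B=GBRB
After move 5 (R'): R=WBRO U=WRYG F=GROY D=WBYY B=WBGB
After move 6 (R'): R=BOWR U=WGYW F=GROG D=WRYY B=YBBB
Query 1: R[1] = O
Query 2: R[0] = B
Query 3: B[0] = Y

Answer: O B Y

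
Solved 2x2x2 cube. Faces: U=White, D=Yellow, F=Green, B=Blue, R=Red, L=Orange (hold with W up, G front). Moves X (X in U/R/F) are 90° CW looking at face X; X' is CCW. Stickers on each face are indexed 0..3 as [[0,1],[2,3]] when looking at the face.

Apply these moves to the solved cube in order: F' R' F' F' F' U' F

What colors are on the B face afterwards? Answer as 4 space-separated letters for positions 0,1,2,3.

After move 1 (F'): F=GGGG U=WWRR R=YRYR D=OOYY L=OWOW
After move 2 (R'): R=RRYY U=WBRB F=GWGR D=OGYG B=YBOB
After move 3 (F'): F=WRGG U=WBRY R=GROY D=WWYG L=OBOR
After move 4 (F'): F=RGWG U=WBGO R=WRWY D=BRYG L=OYOR
After move 5 (F'): F=GGRW U=WBWW R=RRBY D=YRYG L=OOOG
After move 6 (U'): U=BWWW F=OORW R=GGBY B=RROB L=YBOG
After move 7 (F): F=ROWO U=BWGB R=WGWY D=BGYG L=YYOR
Query: B face = RROB

Answer: R R O B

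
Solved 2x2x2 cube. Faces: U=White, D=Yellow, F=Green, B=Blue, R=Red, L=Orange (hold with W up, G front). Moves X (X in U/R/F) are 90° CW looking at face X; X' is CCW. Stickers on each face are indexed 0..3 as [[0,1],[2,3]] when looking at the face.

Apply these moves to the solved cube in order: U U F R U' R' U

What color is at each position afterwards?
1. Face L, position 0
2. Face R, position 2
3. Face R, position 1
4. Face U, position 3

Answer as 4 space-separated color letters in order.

After move 1 (U): U=WWWW F=RRGG R=BBRR B=OOBB L=GGOO
After move 2 (U): U=WWWW F=BBGG R=OORR B=GGBB L=RROO
After move 3 (F): F=GBGB U=WWOR R=WOWR D=ROYY L=RYOY
After move 4 (R): R=WWRO U=WBOB F=GOGY D=RBYG B=RGWB
After move 5 (U'): U=BBWO F=RYGY R=GORO B=WWWB L=RGOY
After move 6 (R'): R=OOGR U=BWWW F=RBGO D=RYYY B=GWBB
After move 7 (U): U=WBWW F=OOGO R=GWGR B=RGBB L=RBOY
Query 1: L[0] = R
Query 2: R[2] = G
Query 3: R[1] = W
Query 4: U[3] = W

Answer: R G W W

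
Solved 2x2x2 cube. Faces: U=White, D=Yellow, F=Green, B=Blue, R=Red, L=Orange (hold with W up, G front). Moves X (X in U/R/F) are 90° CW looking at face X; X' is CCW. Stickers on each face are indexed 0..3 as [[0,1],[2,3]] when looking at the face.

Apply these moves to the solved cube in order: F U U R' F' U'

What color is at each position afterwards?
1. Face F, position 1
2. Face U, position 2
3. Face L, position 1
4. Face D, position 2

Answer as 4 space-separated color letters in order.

Answer: G O G Y

Derivation:
After move 1 (F): F=GGGG U=WWOO R=WRWR D=RRYY L=OYOY
After move 2 (U): U=OWOW F=WRGG R=BBWR B=OYBB L=GGOY
After move 3 (U): U=OOWW F=BBGG R=OYWR B=GGBB L=WROY
After move 4 (R'): R=YROW U=OBWG F=BOGW D=RBYG B=YGRB
After move 5 (F'): F=OWBG U=OBYO R=BRRW D=RYYG L=WGOW
After move 6 (U'): U=BOOY F=WGBG R=OWRW B=BRRB L=YGOW
Query 1: F[1] = G
Query 2: U[2] = O
Query 3: L[1] = G
Query 4: D[2] = Y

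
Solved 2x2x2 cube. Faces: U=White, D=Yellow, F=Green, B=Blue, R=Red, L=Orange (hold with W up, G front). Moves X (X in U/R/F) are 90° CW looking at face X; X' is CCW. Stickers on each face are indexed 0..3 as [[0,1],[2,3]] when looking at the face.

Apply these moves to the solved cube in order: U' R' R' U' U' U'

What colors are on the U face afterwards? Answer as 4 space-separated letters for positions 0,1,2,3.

Answer: W W Y Y

Derivation:
After move 1 (U'): U=WWWW F=OOGG R=GGRR B=RRBB L=BBOO
After move 2 (R'): R=GRGR U=WBWR F=OWGW D=YOYG B=YRYB
After move 3 (R'): R=RRGG U=WYWY F=OBGR D=YWYW B=GROB
After move 4 (U'): U=YYWW F=BBGR R=OBGG B=RROB L=GROO
After move 5 (U'): U=YWYW F=GRGR R=BBGG B=OBOB L=RROO
After move 6 (U'): U=WWYY F=RRGR R=GRGG B=BBOB L=OBOO
Query: U face = WWYY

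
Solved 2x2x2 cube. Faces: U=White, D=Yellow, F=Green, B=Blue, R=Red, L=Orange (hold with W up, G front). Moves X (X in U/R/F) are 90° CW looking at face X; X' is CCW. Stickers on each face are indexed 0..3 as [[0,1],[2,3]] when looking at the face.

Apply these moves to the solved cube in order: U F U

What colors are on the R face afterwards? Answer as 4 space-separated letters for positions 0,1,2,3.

After move 1 (U): U=WWWW F=RRGG R=BBRR B=OOBB L=GGOO
After move 2 (F): F=GRGR U=WWOG R=WBWR D=RBYY L=GYOY
After move 3 (U): U=OWGW F=WBGR R=OOWR B=GYBB L=GROY
Query: R face = OOWR

Answer: O O W R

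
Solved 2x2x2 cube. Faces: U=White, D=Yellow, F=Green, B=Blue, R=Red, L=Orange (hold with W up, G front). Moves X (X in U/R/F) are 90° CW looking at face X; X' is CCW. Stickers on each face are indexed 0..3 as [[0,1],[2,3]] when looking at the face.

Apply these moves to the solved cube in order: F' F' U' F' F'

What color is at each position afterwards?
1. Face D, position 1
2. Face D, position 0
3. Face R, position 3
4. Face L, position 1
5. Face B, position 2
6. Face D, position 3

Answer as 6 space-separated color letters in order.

After move 1 (F'): F=GGGG U=WWRR R=YRYR D=OOYY L=OWOW
After move 2 (F'): F=GGGG U=WWYY R=OROR D=WWYY L=OROR
After move 3 (U'): U=WYWY F=ORGG R=GGOR B=ORBB L=BBOR
After move 4 (F'): F=RGOG U=WYGO R=WGWR D=BRYY L=BYOW
After move 5 (F'): F=GGRO U=WYWW R=RGBR D=YWYY L=BOOG
Query 1: D[1] = W
Query 2: D[0] = Y
Query 3: R[3] = R
Query 4: L[1] = O
Query 5: B[2] = B
Query 6: D[3] = Y

Answer: W Y R O B Y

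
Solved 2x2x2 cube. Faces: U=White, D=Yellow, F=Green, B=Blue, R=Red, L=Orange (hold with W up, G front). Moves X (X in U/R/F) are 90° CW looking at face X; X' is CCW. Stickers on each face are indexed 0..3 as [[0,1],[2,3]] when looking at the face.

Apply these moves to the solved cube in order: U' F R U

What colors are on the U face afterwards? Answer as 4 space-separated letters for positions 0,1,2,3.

After move 1 (U'): U=WWWW F=OOGG R=GGRR B=RRBB L=BBOO
After move 2 (F): F=GOGO U=WWOB R=WGWR D=RGYY L=BYOY
After move 3 (R): R=WWRG U=WOOO F=GGGY D=RBYR B=BRWB
After move 4 (U): U=OWOO F=WWGY R=BRRG B=BYWB L=GGOY
Query: U face = OWOO

Answer: O W O O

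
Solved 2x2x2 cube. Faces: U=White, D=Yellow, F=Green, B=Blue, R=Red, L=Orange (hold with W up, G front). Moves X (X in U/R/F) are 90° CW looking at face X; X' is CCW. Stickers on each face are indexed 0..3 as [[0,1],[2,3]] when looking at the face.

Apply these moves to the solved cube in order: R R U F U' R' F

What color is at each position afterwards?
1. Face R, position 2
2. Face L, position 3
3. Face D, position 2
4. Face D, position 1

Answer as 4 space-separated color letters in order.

Answer: Y Y Y R

Derivation:
After move 1 (R): R=RRRR U=WGWG F=GYGY D=YBYB B=WBWB
After move 2 (R): R=RRRR U=WYWY F=GBGB D=YWYW B=GBGB
After move 3 (U): U=WWYY F=RRGB R=GBRR B=OOGB L=GBOO
After move 4 (F): F=GRBR U=WWOB R=YBYR D=RGYW L=GYOW
After move 5 (U'): U=WBWO F=GYBR R=GRYR B=YBGB L=OOOW
After move 6 (R'): R=RRGY U=WGWY F=GBBO D=RYYR B=WBGB
After move 7 (F): F=BGOB U=WGWO R=WRYY D=GRYR L=OROY
Query 1: R[2] = Y
Query 2: L[3] = Y
Query 3: D[2] = Y
Query 4: D[1] = R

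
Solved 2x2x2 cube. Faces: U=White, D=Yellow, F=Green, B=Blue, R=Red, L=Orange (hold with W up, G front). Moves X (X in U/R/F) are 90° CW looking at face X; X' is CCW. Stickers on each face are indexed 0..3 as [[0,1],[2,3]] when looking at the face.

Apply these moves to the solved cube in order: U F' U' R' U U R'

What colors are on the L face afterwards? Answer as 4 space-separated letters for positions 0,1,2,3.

Answer: G R O W

Derivation:
After move 1 (U): U=WWWW F=RRGG R=BBRR B=OOBB L=GGOO
After move 2 (F'): F=RGRG U=WWBR R=YBYR D=GOYY L=GWOW
After move 3 (U'): U=WRWB F=GWRG R=RGYR B=YBBB L=OOOW
After move 4 (R'): R=GRRY U=WBWY F=GRRB D=GWYG B=YBOB
After move 5 (U): U=WWYB F=GRRB R=YBRY B=OOOB L=GROW
After move 6 (U): U=YWBW F=YBRB R=OORY B=GROB L=GROW
After move 7 (R'): R=OYOR U=YOBG F=YWRW D=GBYB B=GRWB
Query: L face = GROW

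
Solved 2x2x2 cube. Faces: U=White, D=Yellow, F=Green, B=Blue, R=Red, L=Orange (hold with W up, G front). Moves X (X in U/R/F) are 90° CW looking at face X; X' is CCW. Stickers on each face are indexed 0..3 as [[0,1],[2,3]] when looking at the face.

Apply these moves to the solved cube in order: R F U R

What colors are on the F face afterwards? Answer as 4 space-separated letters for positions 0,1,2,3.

Answer: W R Y B

Derivation:
After move 1 (R): R=RRRR U=WGWG F=GYGY D=YBYB B=WBWB
After move 2 (F): F=GGYY U=WGOO R=WRGR D=RRYB L=OYOB
After move 3 (U): U=OWOG F=WRYY R=WBGR B=OYWB L=GGOB
After move 4 (R): R=GWRB U=OROY F=WRYB D=RWYO B=GYWB
Query: F face = WRYB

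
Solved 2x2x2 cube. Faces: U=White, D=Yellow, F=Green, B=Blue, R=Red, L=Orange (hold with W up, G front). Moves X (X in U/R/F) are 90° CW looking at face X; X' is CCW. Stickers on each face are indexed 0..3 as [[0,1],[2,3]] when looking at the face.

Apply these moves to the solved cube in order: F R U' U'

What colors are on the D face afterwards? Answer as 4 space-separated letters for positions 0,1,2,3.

After move 1 (F): F=GGGG U=WWOO R=WRWR D=RRYY L=OYOY
After move 2 (R): R=WWRR U=WGOG F=GRGY D=RBYB B=OBWB
After move 3 (U'): U=GGWO F=OYGY R=GRRR B=WWWB L=OBOY
After move 4 (U'): U=GOGW F=OBGY R=OYRR B=GRWB L=WWOY
Query: D face = RBYB

Answer: R B Y B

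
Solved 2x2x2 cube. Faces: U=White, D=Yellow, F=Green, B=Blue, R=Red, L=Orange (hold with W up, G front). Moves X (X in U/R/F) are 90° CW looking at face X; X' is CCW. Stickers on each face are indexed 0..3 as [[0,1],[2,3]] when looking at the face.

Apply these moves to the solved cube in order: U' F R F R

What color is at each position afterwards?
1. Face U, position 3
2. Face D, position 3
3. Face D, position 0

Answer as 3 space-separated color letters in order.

After move 1 (U'): U=WWWW F=OOGG R=GGRR B=RRBB L=BBOO
After move 2 (F): F=GOGO U=WWOB R=WGWR D=RGYY L=BYOY
After move 3 (R): R=WWRG U=WOOO F=GGGY D=RBYR B=BRWB
After move 4 (F): F=GGYG U=WOYY R=OWOG D=RWYR L=BROB
After move 5 (R): R=OOGW U=WGYG F=GWYR D=RWYB B=YROB
Query 1: U[3] = G
Query 2: D[3] = B
Query 3: D[0] = R

Answer: G B R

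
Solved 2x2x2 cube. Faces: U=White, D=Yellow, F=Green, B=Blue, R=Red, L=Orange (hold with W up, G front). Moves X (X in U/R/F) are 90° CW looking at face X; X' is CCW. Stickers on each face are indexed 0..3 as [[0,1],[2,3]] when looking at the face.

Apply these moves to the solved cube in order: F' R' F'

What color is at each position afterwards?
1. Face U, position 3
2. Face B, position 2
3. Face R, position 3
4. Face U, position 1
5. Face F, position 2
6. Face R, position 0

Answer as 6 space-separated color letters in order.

Answer: Y O Y B G G

Derivation:
After move 1 (F'): F=GGGG U=WWRR R=YRYR D=OOYY L=OWOW
After move 2 (R'): R=RRYY U=WBRB F=GWGR D=OGYG B=YBOB
After move 3 (F'): F=WRGG U=WBRY R=GROY D=WWYG L=OBOR
Query 1: U[3] = Y
Query 2: B[2] = O
Query 3: R[3] = Y
Query 4: U[1] = B
Query 5: F[2] = G
Query 6: R[0] = G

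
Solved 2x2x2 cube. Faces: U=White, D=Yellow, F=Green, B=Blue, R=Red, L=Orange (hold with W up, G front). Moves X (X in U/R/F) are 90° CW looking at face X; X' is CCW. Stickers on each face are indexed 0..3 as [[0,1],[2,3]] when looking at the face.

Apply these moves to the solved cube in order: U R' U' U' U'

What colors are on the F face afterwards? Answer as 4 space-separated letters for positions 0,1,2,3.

Answer: B R G W

Derivation:
After move 1 (U): U=WWWW F=RRGG R=BBRR B=OOBB L=GGOO
After move 2 (R'): R=BRBR U=WBWO F=RWGW D=YRYG B=YOYB
After move 3 (U'): U=BOWW F=GGGW R=RWBR B=BRYB L=YOOO
After move 4 (U'): U=OWBW F=YOGW R=GGBR B=RWYB L=BROO
After move 5 (U'): U=WWOB F=BRGW R=YOBR B=GGYB L=RWOO
Query: F face = BRGW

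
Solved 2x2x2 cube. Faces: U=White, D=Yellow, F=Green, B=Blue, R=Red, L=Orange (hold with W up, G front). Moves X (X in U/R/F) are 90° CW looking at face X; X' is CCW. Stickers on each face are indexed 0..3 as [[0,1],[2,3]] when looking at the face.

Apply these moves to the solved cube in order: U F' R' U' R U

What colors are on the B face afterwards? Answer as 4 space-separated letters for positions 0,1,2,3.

After move 1 (U): U=WWWW F=RRGG R=BBRR B=OOBB L=GGOO
After move 2 (F'): F=RGRG U=WWBR R=YBYR D=GOYY L=GWOW
After move 3 (R'): R=BRYY U=WBBO F=RWRR D=GGYG B=YOOB
After move 4 (U'): U=BOWB F=GWRR R=RWYY B=BROB L=YOOW
After move 5 (R): R=YRYW U=BWWR F=GGRG D=GOYB B=BROB
After move 6 (U): U=WBRW F=YRRG R=BRYW B=YOOB L=GGOW
Query: B face = YOOB

Answer: Y O O B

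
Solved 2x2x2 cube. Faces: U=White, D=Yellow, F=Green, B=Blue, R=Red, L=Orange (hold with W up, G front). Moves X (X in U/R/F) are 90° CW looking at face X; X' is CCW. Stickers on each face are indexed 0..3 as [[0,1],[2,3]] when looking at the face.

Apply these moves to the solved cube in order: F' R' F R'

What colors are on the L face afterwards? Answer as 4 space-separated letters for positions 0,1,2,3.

After move 1 (F'): F=GGGG U=WWRR R=YRYR D=OOYY L=OWOW
After move 2 (R'): R=RRYY U=WBRB F=GWGR D=OGYG B=YBOB
After move 3 (F): F=GGRW U=WBWW R=RRBY D=YRYG L=OOOG
After move 4 (R'): R=RYRB U=WOWY F=GBRW D=YGYW B=GBRB
Query: L face = OOOG

Answer: O O O G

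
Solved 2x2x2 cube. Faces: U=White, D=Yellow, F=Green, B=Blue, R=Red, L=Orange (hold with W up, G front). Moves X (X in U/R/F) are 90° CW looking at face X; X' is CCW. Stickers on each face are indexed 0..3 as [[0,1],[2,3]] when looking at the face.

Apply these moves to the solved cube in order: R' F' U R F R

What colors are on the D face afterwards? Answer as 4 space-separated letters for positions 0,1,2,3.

After move 1 (R'): R=RRRR U=WBWB F=GWGW D=YGYG B=YBYB
After move 2 (F'): F=WWGG U=WBRR R=GRYR D=OOYG L=OBOW
After move 3 (U): U=RWRB F=GRGG R=YBYR B=OBYB L=WWOW
After move 4 (R): R=YYRB U=RRRG F=GOGG D=OYYO B=BBWB
After move 5 (F): F=GGGO U=RRWW R=RYGB D=RYYO L=WOOY
After move 6 (R): R=GRBY U=RGWO F=GYGO D=RWYB B=WBRB
Query: D face = RWYB

Answer: R W Y B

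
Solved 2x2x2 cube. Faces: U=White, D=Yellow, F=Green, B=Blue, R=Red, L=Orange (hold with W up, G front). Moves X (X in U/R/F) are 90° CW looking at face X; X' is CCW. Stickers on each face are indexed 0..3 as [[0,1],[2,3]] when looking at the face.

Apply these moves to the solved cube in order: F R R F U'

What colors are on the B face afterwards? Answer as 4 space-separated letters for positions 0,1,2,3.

After move 1 (F): F=GGGG U=WWOO R=WRWR D=RRYY L=OYOY
After move 2 (R): R=WWRR U=WGOG F=GRGY D=RBYB B=OBWB
After move 3 (R): R=RWRW U=WROY F=GBGB D=RWYO B=GBGB
After move 4 (F): F=GGBB U=WRYY R=OWYW D=RRYO L=OROW
After move 5 (U'): U=RYWY F=ORBB R=GGYW B=OWGB L=GBOW
Query: B face = OWGB

Answer: O W G B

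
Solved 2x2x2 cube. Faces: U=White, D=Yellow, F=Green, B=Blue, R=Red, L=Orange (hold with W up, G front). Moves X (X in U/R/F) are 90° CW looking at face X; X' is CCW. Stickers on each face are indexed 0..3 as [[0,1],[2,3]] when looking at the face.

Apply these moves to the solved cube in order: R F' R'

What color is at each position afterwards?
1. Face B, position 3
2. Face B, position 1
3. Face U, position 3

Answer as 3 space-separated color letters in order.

Answer: B B W

Derivation:
After move 1 (R): R=RRRR U=WGWG F=GYGY D=YBYB B=WBWB
After move 2 (F'): F=YYGG U=WGRR R=BRYR D=OOYB L=OGOW
After move 3 (R'): R=RRBY U=WWRW F=YGGR D=OYYG B=BBOB
Query 1: B[3] = B
Query 2: B[1] = B
Query 3: U[3] = W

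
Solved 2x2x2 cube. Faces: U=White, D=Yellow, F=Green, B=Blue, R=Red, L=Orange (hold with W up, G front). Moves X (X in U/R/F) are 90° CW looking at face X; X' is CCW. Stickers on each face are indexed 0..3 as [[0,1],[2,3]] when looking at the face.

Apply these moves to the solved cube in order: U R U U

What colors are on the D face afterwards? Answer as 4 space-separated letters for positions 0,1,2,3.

Answer: Y B Y O

Derivation:
After move 1 (U): U=WWWW F=RRGG R=BBRR B=OOBB L=GGOO
After move 2 (R): R=RBRB U=WRWG F=RYGY D=YBYO B=WOWB
After move 3 (U): U=WWGR F=RBGY R=WORB B=GGWB L=RYOO
After move 4 (U): U=GWRW F=WOGY R=GGRB B=RYWB L=RBOO
Query: D face = YBYO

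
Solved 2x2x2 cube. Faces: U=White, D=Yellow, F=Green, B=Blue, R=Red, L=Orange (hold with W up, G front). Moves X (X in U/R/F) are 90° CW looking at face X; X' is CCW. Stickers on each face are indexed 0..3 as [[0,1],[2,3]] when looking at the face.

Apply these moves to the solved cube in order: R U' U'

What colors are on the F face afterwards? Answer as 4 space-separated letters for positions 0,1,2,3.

Answer: W B G Y

Derivation:
After move 1 (R): R=RRRR U=WGWG F=GYGY D=YBYB B=WBWB
After move 2 (U'): U=GGWW F=OOGY R=GYRR B=RRWB L=WBOO
After move 3 (U'): U=GWGW F=WBGY R=OORR B=GYWB L=RROO
Query: F face = WBGY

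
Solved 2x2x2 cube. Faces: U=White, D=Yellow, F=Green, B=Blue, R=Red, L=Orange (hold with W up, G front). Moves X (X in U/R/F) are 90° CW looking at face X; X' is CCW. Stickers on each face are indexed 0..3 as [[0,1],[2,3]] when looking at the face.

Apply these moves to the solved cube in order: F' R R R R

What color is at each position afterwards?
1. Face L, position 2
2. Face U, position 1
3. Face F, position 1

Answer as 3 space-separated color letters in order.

After move 1 (F'): F=GGGG U=WWRR R=YRYR D=OOYY L=OWOW
After move 2 (R): R=YYRR U=WGRG F=GOGY D=OBYB B=RBWB
After move 3 (R): R=RYRY U=WORY F=GBGB D=OWYR B=GBGB
After move 4 (R): R=RRYY U=WBRB F=GWGR D=OGYG B=YBOB
After move 5 (R): R=YRYR U=WWRR F=GGGG D=OOYY B=BBBB
Query 1: L[2] = O
Query 2: U[1] = W
Query 3: F[1] = G

Answer: O W G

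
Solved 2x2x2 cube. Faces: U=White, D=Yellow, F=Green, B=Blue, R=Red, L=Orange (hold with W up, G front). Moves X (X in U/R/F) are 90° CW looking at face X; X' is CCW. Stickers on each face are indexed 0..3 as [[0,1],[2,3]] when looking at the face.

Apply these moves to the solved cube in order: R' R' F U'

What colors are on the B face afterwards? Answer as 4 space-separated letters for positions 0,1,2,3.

Answer: W R G B

Derivation:
After move 1 (R'): R=RRRR U=WBWB F=GWGW D=YGYG B=YBYB
After move 2 (R'): R=RRRR U=WYWY F=GBGB D=YWYW B=GBGB
After move 3 (F): F=GGBB U=WYOO R=WRYR D=RRYW L=OYOW
After move 4 (U'): U=YOWO F=OYBB R=GGYR B=WRGB L=GBOW
Query: B face = WRGB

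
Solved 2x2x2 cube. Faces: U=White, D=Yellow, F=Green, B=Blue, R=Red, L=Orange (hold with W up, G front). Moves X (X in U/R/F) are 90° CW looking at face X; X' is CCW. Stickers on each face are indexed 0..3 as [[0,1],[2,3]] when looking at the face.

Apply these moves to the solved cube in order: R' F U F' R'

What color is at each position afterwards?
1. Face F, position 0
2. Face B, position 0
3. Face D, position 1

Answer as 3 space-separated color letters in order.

Answer: R G W

Derivation:
After move 1 (R'): R=RRRR U=WBWB F=GWGW D=YGYG B=YBYB
After move 2 (F): F=GGWW U=WBOO R=WRBR D=RRYG L=OYOG
After move 3 (U): U=OWOB F=WRWW R=YBBR B=OYYB L=GGOG
After move 4 (F'): F=RWWW U=OWYB R=RBRR D=GGYG L=GBOO
After move 5 (R'): R=BRRR U=OYYO F=RWWB D=GWYW B=GYGB
Query 1: F[0] = R
Query 2: B[0] = G
Query 3: D[1] = W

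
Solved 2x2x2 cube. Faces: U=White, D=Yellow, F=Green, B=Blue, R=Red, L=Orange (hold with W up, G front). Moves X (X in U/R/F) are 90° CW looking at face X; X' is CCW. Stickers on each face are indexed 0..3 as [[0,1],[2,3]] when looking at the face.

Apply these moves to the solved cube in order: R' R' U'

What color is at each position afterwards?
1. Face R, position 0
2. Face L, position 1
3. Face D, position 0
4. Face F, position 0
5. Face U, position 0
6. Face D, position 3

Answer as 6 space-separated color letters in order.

After move 1 (R'): R=RRRR U=WBWB F=GWGW D=YGYG B=YBYB
After move 2 (R'): R=RRRR U=WYWY F=GBGB D=YWYW B=GBGB
After move 3 (U'): U=YYWW F=OOGB R=GBRR B=RRGB L=GBOO
Query 1: R[0] = G
Query 2: L[1] = B
Query 3: D[0] = Y
Query 4: F[0] = O
Query 5: U[0] = Y
Query 6: D[3] = W

Answer: G B Y O Y W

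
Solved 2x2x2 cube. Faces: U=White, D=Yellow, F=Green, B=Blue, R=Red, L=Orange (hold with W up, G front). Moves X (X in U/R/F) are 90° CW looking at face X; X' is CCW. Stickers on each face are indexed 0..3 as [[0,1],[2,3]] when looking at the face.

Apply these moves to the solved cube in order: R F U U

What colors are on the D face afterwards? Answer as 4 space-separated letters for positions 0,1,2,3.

After move 1 (R): R=RRRR U=WGWG F=GYGY D=YBYB B=WBWB
After move 2 (F): F=GGYY U=WGOO R=WRGR D=RRYB L=OYOB
After move 3 (U): U=OWOG F=WRYY R=WBGR B=OYWB L=GGOB
After move 4 (U): U=OOGW F=WBYY R=OYGR B=GGWB L=WROB
Query: D face = RRYB

Answer: R R Y B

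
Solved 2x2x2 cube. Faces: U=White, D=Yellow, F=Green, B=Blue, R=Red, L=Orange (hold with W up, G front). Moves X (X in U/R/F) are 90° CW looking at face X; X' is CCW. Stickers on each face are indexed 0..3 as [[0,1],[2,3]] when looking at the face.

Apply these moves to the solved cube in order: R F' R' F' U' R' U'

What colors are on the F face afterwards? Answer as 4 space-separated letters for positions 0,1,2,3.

Answer: B B Y R

Derivation:
After move 1 (R): R=RRRR U=WGWG F=GYGY D=YBYB B=WBWB
After move 2 (F'): F=YYGG U=WGRR R=BRYR D=OOYB L=OGOW
After move 3 (R'): R=RRBY U=WWRW F=YGGR D=OYYG B=BBOB
After move 4 (F'): F=GRYG U=WWRB R=YROY D=GWYG L=OWOR
After move 5 (U'): U=WBWR F=OWYG R=GROY B=YROB L=BBOR
After move 6 (R'): R=RYGO U=WOWY F=OBYR D=GWYG B=GRWB
After move 7 (U'): U=OYWW F=BBYR R=OBGO B=RYWB L=GROR
Query: F face = BBYR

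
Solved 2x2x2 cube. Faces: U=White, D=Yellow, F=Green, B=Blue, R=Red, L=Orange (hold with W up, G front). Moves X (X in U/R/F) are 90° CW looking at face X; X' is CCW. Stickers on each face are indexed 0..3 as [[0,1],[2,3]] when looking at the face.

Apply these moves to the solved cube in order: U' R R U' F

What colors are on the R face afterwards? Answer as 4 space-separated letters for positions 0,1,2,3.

After move 1 (U'): U=WWWW F=OOGG R=GGRR B=RRBB L=BBOO
After move 2 (R): R=RGRG U=WOWG F=OYGY D=YBYR B=WRWB
After move 3 (R): R=RRGG U=WYWY F=OBGR D=YWYW B=GROB
After move 4 (U'): U=YYWW F=BBGR R=OBGG B=RROB L=GROO
After move 5 (F): F=GBRB U=YYOR R=WBWG D=GOYW L=GYOW
Query: R face = WBWG

Answer: W B W G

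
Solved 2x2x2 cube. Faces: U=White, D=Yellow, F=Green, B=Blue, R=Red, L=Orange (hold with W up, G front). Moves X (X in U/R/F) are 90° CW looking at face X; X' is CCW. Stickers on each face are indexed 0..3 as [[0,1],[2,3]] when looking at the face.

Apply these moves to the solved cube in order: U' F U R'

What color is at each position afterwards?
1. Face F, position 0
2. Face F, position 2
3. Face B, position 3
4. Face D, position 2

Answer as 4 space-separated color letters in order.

Answer: W G B Y

Derivation:
After move 1 (U'): U=WWWW F=OOGG R=GGRR B=RRBB L=BBOO
After move 2 (F): F=GOGO U=WWOB R=WGWR D=RGYY L=BYOY
After move 3 (U): U=OWBW F=WGGO R=RRWR B=BYBB L=GOOY
After move 4 (R'): R=RRRW U=OBBB F=WWGW D=RGYO B=YYGB
Query 1: F[0] = W
Query 2: F[2] = G
Query 3: B[3] = B
Query 4: D[2] = Y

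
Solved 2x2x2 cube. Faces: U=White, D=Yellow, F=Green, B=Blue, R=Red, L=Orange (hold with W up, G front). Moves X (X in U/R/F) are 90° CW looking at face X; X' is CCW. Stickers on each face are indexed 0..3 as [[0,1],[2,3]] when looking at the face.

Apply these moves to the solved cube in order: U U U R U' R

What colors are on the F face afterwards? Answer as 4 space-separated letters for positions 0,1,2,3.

After move 1 (U): U=WWWW F=RRGG R=BBRR B=OOBB L=GGOO
After move 2 (U): U=WWWW F=BBGG R=OORR B=GGBB L=RROO
After move 3 (U): U=WWWW F=OOGG R=GGRR B=RRBB L=BBOO
After move 4 (R): R=RGRG U=WOWG F=OYGY D=YBYR B=WRWB
After move 5 (U'): U=OGWW F=BBGY R=OYRG B=RGWB L=WROO
After move 6 (R): R=ROGY U=OBWY F=BBGR D=YWYR B=WGGB
Query: F face = BBGR

Answer: B B G R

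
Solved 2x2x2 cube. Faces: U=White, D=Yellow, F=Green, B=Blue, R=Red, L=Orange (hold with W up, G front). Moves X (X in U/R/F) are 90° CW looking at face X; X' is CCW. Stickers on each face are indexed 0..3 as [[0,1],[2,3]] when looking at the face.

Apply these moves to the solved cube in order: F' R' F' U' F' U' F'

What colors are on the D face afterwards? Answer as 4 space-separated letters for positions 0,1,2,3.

After move 1 (F'): F=GGGG U=WWRR R=YRYR D=OOYY L=OWOW
After move 2 (R'): R=RRYY U=WBRB F=GWGR D=OGYG B=YBOB
After move 3 (F'): F=WRGG U=WBRY R=GROY D=WWYG L=OBOR
After move 4 (U'): U=BYWR F=OBGG R=WROY B=GROB L=YBOR
After move 5 (F'): F=BGOG U=BYWO R=WRWY D=BRYG L=YROW
After move 6 (U'): U=YOBW F=YROG R=BGWY B=WROB L=GROW
After move 7 (F'): F=RGYO U=YOBW R=RGBY D=RWYG L=GWOB
Query: D face = RWYG

Answer: R W Y G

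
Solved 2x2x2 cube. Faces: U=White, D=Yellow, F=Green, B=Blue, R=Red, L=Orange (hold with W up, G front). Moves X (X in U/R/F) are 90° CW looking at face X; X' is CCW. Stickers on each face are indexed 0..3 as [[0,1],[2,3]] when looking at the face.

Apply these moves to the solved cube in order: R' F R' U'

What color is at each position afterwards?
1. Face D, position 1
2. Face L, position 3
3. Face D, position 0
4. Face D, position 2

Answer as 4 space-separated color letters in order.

Answer: G G R Y

Derivation:
After move 1 (R'): R=RRRR U=WBWB F=GWGW D=YGYG B=YBYB
After move 2 (F): F=GGWW U=WBOO R=WRBR D=RRYG L=OYOG
After move 3 (R'): R=RRWB U=WYOY F=GBWO D=RGYW B=GBRB
After move 4 (U'): U=YYWO F=OYWO R=GBWB B=RRRB L=GBOG
Query 1: D[1] = G
Query 2: L[3] = G
Query 3: D[0] = R
Query 4: D[2] = Y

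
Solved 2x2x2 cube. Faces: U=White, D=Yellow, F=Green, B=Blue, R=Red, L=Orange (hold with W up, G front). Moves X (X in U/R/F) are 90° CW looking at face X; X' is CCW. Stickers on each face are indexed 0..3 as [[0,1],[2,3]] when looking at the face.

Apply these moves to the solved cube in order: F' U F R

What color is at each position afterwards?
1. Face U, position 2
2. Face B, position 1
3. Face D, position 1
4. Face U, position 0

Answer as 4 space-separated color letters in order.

After move 1 (F'): F=GGGG U=WWRR R=YRYR D=OOYY L=OWOW
After move 2 (U): U=RWRW F=YRGG R=BBYR B=OWBB L=GGOW
After move 3 (F): F=GYGR U=RWWG R=RBWR D=YBYY L=GOOO
After move 4 (R): R=WRRB U=RYWR F=GBGY D=YBYO B=GWWB
Query 1: U[2] = W
Query 2: B[1] = W
Query 3: D[1] = B
Query 4: U[0] = R

Answer: W W B R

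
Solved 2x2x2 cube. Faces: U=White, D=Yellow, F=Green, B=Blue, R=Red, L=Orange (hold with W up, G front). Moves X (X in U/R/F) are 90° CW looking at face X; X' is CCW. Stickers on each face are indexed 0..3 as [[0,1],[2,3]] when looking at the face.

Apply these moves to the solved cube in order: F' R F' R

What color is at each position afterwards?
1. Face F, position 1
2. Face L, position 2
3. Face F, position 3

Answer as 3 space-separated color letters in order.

After move 1 (F'): F=GGGG U=WWRR R=YRYR D=OOYY L=OWOW
After move 2 (R): R=YYRR U=WGRG F=GOGY D=OBYB B=RBWB
After move 3 (F'): F=OYGG U=WGYR R=BYOR D=WWYB L=OGOR
After move 4 (R): R=OBRY U=WYYG F=OWGB D=WWYR B=RBGB
Query 1: F[1] = W
Query 2: L[2] = O
Query 3: F[3] = B

Answer: W O B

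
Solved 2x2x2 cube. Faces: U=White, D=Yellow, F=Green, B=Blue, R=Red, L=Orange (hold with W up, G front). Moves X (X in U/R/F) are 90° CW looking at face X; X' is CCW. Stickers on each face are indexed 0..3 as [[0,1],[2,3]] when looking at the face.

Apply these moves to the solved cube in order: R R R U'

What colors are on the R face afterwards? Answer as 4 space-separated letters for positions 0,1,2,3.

After move 1 (R): R=RRRR U=WGWG F=GYGY D=YBYB B=WBWB
After move 2 (R): R=RRRR U=WYWY F=GBGB D=YWYW B=GBGB
After move 3 (R): R=RRRR U=WBWB F=GWGW D=YGYG B=YBYB
After move 4 (U'): U=BBWW F=OOGW R=GWRR B=RRYB L=YBOO
Query: R face = GWRR

Answer: G W R R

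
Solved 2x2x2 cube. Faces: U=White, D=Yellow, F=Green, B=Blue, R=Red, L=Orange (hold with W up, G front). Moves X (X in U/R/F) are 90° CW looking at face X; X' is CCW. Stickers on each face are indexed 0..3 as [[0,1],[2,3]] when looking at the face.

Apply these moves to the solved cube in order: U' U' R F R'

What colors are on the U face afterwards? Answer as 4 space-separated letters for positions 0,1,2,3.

After move 1 (U'): U=WWWW F=OOGG R=GGRR B=RRBB L=BBOO
After move 2 (U'): U=WWWW F=BBGG R=OORR B=GGBB L=RROO
After move 3 (R): R=RORO U=WBWG F=BYGY D=YBYG B=WGWB
After move 4 (F): F=GBYY U=WBOR R=WOGO D=RRYG L=RYOB
After move 5 (R'): R=OOWG U=WWOW F=GBYR D=RBYY B=GGRB
Query: U face = WWOW

Answer: W W O W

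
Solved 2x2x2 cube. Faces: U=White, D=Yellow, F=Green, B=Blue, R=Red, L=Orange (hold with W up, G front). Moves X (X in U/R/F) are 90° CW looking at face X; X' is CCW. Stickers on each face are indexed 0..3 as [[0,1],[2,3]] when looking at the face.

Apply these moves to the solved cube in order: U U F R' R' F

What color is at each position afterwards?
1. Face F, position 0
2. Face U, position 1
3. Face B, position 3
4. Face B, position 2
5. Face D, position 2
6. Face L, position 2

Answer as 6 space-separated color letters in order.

After move 1 (U): U=WWWW F=RRGG R=BBRR B=OOBB L=GGOO
After move 2 (U): U=WWWW F=BBGG R=OORR B=GGBB L=RROO
After move 3 (F): F=GBGB U=WWOR R=WOWR D=ROYY L=RYOY
After move 4 (R'): R=ORWW U=WBOG F=GWGR D=RBYB B=YGOB
After move 5 (R'): R=RWOW U=WOOY F=GBGG D=RWYR B=BGBB
After move 6 (F): F=GGGB U=WOYY R=OWYW D=ORYR L=RROW
Query 1: F[0] = G
Query 2: U[1] = O
Query 3: B[3] = B
Query 4: B[2] = B
Query 5: D[2] = Y
Query 6: L[2] = O

Answer: G O B B Y O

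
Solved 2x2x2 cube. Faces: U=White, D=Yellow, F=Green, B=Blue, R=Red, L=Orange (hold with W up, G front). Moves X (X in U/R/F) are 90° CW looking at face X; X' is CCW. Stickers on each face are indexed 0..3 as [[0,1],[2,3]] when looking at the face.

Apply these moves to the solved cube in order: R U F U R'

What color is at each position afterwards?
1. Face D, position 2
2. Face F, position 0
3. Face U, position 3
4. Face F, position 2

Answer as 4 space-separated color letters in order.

Answer: Y G G Y

Derivation:
After move 1 (R): R=RRRR U=WGWG F=GYGY D=YBYB B=WBWB
After move 2 (U): U=WWGG F=RRGY R=WBRR B=OOWB L=GYOO
After move 3 (F): F=GRYR U=WWOY R=GBGR D=RWYB L=GYOB
After move 4 (U): U=OWYW F=GBYR R=OOGR B=GYWB L=GROB
After move 5 (R'): R=OROG U=OWYG F=GWYW D=RBYR B=BYWB
Query 1: D[2] = Y
Query 2: F[0] = G
Query 3: U[3] = G
Query 4: F[2] = Y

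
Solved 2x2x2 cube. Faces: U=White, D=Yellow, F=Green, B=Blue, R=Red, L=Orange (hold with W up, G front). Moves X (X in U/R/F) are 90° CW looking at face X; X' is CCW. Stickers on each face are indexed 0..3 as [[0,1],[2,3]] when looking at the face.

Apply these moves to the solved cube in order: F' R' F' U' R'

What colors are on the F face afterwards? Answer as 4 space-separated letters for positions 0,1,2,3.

Answer: O Y G R

Derivation:
After move 1 (F'): F=GGGG U=WWRR R=YRYR D=OOYY L=OWOW
After move 2 (R'): R=RRYY U=WBRB F=GWGR D=OGYG B=YBOB
After move 3 (F'): F=WRGG U=WBRY R=GROY D=WWYG L=OBOR
After move 4 (U'): U=BYWR F=OBGG R=WROY B=GROB L=YBOR
After move 5 (R'): R=RYWO U=BOWG F=OYGR D=WBYG B=GRWB
Query: F face = OYGR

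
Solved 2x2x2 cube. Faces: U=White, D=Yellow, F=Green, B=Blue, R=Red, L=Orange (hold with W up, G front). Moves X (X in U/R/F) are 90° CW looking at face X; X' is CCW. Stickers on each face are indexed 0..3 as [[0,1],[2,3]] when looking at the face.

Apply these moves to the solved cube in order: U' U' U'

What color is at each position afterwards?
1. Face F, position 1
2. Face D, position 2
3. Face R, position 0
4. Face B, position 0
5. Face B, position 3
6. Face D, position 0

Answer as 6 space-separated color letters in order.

Answer: R Y B O B Y

Derivation:
After move 1 (U'): U=WWWW F=OOGG R=GGRR B=RRBB L=BBOO
After move 2 (U'): U=WWWW F=BBGG R=OORR B=GGBB L=RROO
After move 3 (U'): U=WWWW F=RRGG R=BBRR B=OOBB L=GGOO
Query 1: F[1] = R
Query 2: D[2] = Y
Query 3: R[0] = B
Query 4: B[0] = O
Query 5: B[3] = B
Query 6: D[0] = Y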